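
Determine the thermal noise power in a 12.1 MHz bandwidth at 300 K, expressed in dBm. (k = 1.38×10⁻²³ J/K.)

P_n = kTB = 1.38×10⁻²³ × 300 × 1.21×10⁷ = 5.01×10⁻¹⁴ W
In dBm: 10 log₁₀(5.01×10⁻¹⁴ / 10⁻³) = −103.0 dBm

−103.0 dBm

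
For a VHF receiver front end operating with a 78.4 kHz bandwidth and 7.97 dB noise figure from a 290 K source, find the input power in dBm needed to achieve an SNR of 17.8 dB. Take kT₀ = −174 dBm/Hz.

−99.3 dBm

Sensitivity = −174 + 10 log₁₀(B) + NF + SNR_min
= −174 + 48.94 + 7.97 + 17.8
= −99.29 dBm → −99.3 dBm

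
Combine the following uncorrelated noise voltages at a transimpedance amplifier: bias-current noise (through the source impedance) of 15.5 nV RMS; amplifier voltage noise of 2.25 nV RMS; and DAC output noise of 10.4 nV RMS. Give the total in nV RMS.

Uncorrelated sources add in power (mean-square): V_tot = √(ΣV_i²)
V_tot = √[(1.55×10⁻⁸)² + (2.25×10⁻⁹)² + (1.04×10⁻⁸)²] = 1.88×10⁻⁸ V = 18.8 nV

18.8 nV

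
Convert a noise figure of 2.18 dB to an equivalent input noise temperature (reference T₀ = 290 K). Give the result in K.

F = 10^(2.18/10) = 1.65196
T_e = (F − 1)·T₀ = (1.65196 − 1) × 290 = 189 K

189 K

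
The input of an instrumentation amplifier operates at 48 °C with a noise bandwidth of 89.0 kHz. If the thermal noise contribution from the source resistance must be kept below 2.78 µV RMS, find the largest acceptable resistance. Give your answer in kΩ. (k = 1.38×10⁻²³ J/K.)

T = 48 °C + 273.15 = 321.15 K
Johnson–Nyquist: V_n = √(4kTRB) ⇒ R = V_n² / (4kTB)
4kTB = 4 × 1.38×10⁻²³ × 321.15 × 8.90×10⁴ = 1.58×10⁻¹⁵
R = (2.78×10⁻⁶)² / 1.58×10⁻¹⁵ = 4.90×10³ Ω = 4.90 kΩ

4.90 kΩ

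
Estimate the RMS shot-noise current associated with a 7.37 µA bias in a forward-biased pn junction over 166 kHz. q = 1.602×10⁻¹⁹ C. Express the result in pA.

I_n = √(2qI·B)
2qI·B = 2 × 1.602×10⁻¹⁹ × 7.37×10⁻⁶ × 1.66×10⁵ = 3.92×10⁻¹⁹ A²
I_n = √(3.92×10⁻¹⁹) = 6.26×10⁻¹⁰ A = 626 pA

626 pA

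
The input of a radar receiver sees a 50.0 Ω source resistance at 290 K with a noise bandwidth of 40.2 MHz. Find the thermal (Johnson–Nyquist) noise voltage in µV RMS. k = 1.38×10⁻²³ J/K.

V_n = √(4kTRB)
4kTRB = 4 × 1.38×10⁻²³ × 290 × 5.00×10¹ × 4.02×10⁷ = 3.22×10⁻¹¹ V²
V_n = √(3.22×10⁻¹¹) = 5.67×10⁻⁶ V = 5.67 µV

5.67 µV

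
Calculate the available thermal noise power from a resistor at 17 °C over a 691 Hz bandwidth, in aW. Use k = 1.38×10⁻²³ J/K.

2.77 aW

T = 17 °C + 273.15 = 290.15 K
P_n = kTB = 1.38×10⁻²³ × 290.15 × 6.91×10² = 2.77×10⁻¹⁸ W = 2.77 aW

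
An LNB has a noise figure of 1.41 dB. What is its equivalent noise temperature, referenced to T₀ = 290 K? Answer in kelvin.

F = 10^(1.41/10) = 1.38357
T_e = (F − 1)·T₀ = (1.38357 − 1) × 290 = 111 K

111 K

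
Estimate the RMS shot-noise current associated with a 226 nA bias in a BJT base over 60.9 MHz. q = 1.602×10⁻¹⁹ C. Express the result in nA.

2.10 nA

I_n = √(2qI·B)
2qI·B = 2 × 1.602×10⁻¹⁹ × 2.26×10⁻⁷ × 6.09×10⁷ = 4.41×10⁻¹⁸ A²
I_n = √(4.41×10⁻¹⁸) = 2.10×10⁻⁹ A = 2.10 nA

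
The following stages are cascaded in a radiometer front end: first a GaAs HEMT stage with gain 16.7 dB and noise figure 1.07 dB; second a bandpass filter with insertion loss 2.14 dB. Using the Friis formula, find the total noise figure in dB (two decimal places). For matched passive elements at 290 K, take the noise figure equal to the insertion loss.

1.12 dB

Convert to linear (a loss of L dB is a gain of −L dB): F_i = 10^(NF_i/10), G_i = 10^(G_i,dB/10)
  Stage 1: F_1 = 10^(1.07/10) = 1.279, G_1 = 10^(16.7/10) = 46.77
  Stage 2: F_2 = 10^(2.14/10) = 1.637, G_2 = 10^(−2.14/10) = 0.6109
Friis cascade:
  F = 1.279 + (1.637 − 1)/46.77 = 1.293
NF = 10 log₁₀(1.293) = 1.12 dB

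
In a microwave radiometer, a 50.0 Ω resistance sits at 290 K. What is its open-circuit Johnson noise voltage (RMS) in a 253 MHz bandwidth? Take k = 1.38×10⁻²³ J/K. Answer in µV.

V_n = √(4kTRB)
4kTRB = 4 × 1.38×10⁻²³ × 290 × 5.00×10¹ × 2.53×10⁸ = 2.03×10⁻¹⁰ V²
V_n = √(2.03×10⁻¹⁰) = 1.42×10⁻⁵ V = 14.2 µV

14.2 µV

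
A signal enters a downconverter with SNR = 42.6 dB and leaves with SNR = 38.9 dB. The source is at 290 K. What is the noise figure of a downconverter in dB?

NF (dB) = SNR_in(dB) − SNR_out(dB) when the source is at T₀
NF = 42.6 − 38.9 = 3.7 dB

3.7 dB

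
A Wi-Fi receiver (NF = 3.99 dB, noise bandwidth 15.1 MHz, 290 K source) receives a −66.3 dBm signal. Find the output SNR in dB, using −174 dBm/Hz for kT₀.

31.9 dB

Noise floor: N = −174 + 10 log₁₀(B) + NF
10 log₁₀(1.51×10⁷) = 71.79 dB
N = −174 + 71.79 + 3.99 = −98.22 dBm
SNR = P_sig − N = −66.3 − (−98.22) = 31.92 dB → 31.9 dB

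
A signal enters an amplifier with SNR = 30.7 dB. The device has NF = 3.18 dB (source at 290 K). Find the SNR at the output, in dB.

By definition F = SNR_in/SNR_out, so in dB: SNR_out = SNR_in − NF
SNR_out = 30.7 − 3.18 = 27.52 dB

27.52 dB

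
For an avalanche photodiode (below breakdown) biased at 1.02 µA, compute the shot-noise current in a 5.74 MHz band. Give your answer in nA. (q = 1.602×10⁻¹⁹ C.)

1.37 nA

I_n = √(2qI·B)
2qI·B = 2 × 1.602×10⁻¹⁹ × 1.02×10⁻⁶ × 5.74×10⁶ = 1.88×10⁻¹⁸ A²
I_n = √(1.88×10⁻¹⁸) = 1.37×10⁻⁹ A = 1.37 nA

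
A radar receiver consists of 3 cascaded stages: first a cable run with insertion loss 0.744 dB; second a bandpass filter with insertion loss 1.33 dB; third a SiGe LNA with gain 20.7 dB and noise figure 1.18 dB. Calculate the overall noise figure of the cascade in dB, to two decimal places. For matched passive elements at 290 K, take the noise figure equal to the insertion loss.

Convert to linear (a loss of L dB is a gain of −L dB): F_i = 10^(NF_i/10), G_i = 10^(G_i,dB/10)
  Stage 1: F_1 = 10^(0.744/10) = 1.187, G_1 = 10^(−0.744/10) = 0.8426
  Stage 2: F_2 = 10^(1.33/10) = 1.358, G_2 = 10^(−1.33/10) = 0.7362
  Stage 3: F_3 = 10^(1.18/10) = 1.312, G_3 = 10^(20.7/10) = 117.5
Friis cascade:
  F = 1.187 + (1.358 − 1)/0.8426 + (1.312 − 1)/0.6203 = 2.115
NF = 10 log₁₀(2.115) = 3.25 dB

3.25 dB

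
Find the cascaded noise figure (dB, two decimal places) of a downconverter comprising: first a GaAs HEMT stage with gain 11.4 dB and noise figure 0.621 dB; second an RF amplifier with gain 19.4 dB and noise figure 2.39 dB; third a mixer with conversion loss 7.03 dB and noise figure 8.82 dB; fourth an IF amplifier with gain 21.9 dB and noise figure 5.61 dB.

0.88 dB

Convert to linear (a loss of L dB is a gain of −L dB): F_i = 10^(NF_i/10), G_i = 10^(G_i,dB/10)
  Stage 1: F_1 = 10^(0.621/10) = 1.154, G_1 = 10^(11.4/10) = 13.80
  Stage 2: F_2 = 10^(2.39/10) = 1.734, G_2 = 10^(19.4/10) = 87.10
  Stage 3: F_3 = 10^(8.82/10) = 7.621, G_3 = 10^(−7.03/10) = 0.1982
  Stage 4: F_4 = 10^(5.61/10) = 3.639, G_4 = 10^(21.9/10) = 154.9
Friis cascade:
  F = 1.154 + (1.734 − 1)/13.80 + (7.621 − 1)/1202 + (3.639 − 1)/238.2 = 1.223
NF = 10 log₁₀(1.223) = 0.88 dB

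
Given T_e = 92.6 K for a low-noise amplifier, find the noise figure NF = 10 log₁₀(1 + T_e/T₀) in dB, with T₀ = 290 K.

1.20 dB

F = 1 + T_e/T₀ = 1 + 92.6/290 = 1.31931
NF = 10 log₁₀(1.31931) = 1.20 dB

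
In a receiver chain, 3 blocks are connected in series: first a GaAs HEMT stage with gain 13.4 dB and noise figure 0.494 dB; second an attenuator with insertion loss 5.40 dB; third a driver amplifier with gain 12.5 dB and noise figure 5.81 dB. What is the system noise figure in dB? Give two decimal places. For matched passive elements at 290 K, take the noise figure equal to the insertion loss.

Convert to linear (a loss of L dB is a gain of −L dB): F_i = 10^(NF_i/10), G_i = 10^(G_i,dB/10)
  Stage 1: F_1 = 10^(0.494/10) = 1.120, G_1 = 10^(13.4/10) = 21.88
  Stage 2: F_2 = 10^(5.40/10) = 3.467, G_2 = 10^(−5.40/10) = 0.2884
  Stage 3: F_3 = 10^(5.81/10) = 3.811, G_3 = 10^(12.5/10) = 17.78
Friis cascade:
  F = 1.120 + (3.467 − 1)/21.88 + (3.811 − 1)/6.310 = 1.679
NF = 10 log₁₀(1.679) = 2.25 dB

2.25 dB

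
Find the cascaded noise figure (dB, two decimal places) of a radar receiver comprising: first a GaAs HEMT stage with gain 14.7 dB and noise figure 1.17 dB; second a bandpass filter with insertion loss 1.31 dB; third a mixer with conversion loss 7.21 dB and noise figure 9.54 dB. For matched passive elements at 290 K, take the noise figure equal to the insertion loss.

2.27 dB

Convert to linear (a loss of L dB is a gain of −L dB): F_i = 10^(NF_i/10), G_i = 10^(G_i,dB/10)
  Stage 1: F_1 = 10^(1.17/10) = 1.309, G_1 = 10^(14.7/10) = 29.51
  Stage 2: F_2 = 10^(1.31/10) = 1.352, G_2 = 10^(−1.31/10) = 0.7396
  Stage 3: F_3 = 10^(9.54/10) = 8.995, G_3 = 10^(−7.21/10) = 0.1901
Friis cascade:
  F = 1.309 + (1.352 − 1)/29.51 + (8.995 − 1)/21.83 = 1.687
NF = 10 log₁₀(1.687) = 2.27 dB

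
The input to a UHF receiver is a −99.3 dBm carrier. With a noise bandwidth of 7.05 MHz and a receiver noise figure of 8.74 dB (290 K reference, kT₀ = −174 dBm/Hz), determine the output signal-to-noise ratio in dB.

Noise floor: N = −174 + 10 log₁₀(B) + NF
10 log₁₀(7.05×10⁶) = 68.48 dB
N = −174 + 68.48 + 8.74 = −96.78 dBm
SNR = P_sig − N = −99.3 − (−96.78) = −2.52 dB → −2.5 dB

−2.5 dB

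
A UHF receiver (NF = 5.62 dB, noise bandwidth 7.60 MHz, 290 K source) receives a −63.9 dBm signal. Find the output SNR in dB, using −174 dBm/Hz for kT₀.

35.7 dB

Noise floor: N = −174 + 10 log₁₀(B) + NF
10 log₁₀(7.60×10⁶) = 68.81 dB
N = −174 + 68.81 + 5.62 = −99.57 dBm
SNR = P_sig − N = −63.9 − (−99.57) = 35.67 dB → 35.7 dB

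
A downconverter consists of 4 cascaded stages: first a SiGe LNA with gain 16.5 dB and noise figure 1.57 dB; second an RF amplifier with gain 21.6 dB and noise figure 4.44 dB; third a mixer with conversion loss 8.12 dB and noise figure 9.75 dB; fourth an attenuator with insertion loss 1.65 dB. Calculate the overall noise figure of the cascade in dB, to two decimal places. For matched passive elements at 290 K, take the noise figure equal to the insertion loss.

Convert to linear (a loss of L dB is a gain of −L dB): F_i = 10^(NF_i/10), G_i = 10^(G_i,dB/10)
  Stage 1: F_1 = 10^(1.57/10) = 1.435, G_1 = 10^(16.5/10) = 44.67
  Stage 2: F_2 = 10^(4.44/10) = 2.780, G_2 = 10^(21.6/10) = 144.5
  Stage 3: F_3 = 10^(9.75/10) = 9.441, G_3 = 10^(−8.12/10) = 0.1542
  Stage 4: F_4 = 10^(1.65/10) = 1.462, G_4 = 10^(−1.65/10) = 0.6839
Friis cascade:
  F = 1.435 + (2.780 − 1)/44.67 + (9.441 − 1)/6457 + (1.462 − 1)/995.4 = 1.477
NF = 10 log₁₀(1.477) = 1.69 dB

1.69 dB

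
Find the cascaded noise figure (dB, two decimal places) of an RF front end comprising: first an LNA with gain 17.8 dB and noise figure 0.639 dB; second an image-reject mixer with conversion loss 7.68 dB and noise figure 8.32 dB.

0.99 dB

Convert to linear (a loss of L dB is a gain of −L dB): F_i = 10^(NF_i/10), G_i = 10^(G_i,dB/10)
  Stage 1: F_1 = 10^(0.639/10) = 1.159, G_1 = 10^(17.8/10) = 60.26
  Stage 2: F_2 = 10^(8.32/10) = 6.792, G_2 = 10^(−7.68/10) = 0.1706
Friis cascade:
  F = 1.159 + (6.792 − 1)/60.26 = 1.255
NF = 10 log₁₀(1.255) = 0.99 dB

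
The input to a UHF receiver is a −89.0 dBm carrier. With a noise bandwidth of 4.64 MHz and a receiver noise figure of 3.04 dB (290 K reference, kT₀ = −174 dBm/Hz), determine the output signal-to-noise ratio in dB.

15.3 dB

Noise floor: N = −174 + 10 log₁₀(B) + NF
10 log₁₀(4.64×10⁶) = 66.67 dB
N = −174 + 66.67 + 3.04 = −104.29 dBm
SNR = P_sig − N = −89.0 − (−104.29) = 15.29 dB → 15.3 dB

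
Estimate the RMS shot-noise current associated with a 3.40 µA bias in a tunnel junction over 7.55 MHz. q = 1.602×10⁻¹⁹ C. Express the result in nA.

I_n = √(2qI·B)
2qI·B = 2 × 1.602×10⁻¹⁹ × 3.40×10⁻⁶ × 7.55×10⁶ = 8.22×10⁻¹⁸ A²
I_n = √(8.22×10⁻¹⁸) = 2.87×10⁻⁹ A = 2.87 nA

2.87 nA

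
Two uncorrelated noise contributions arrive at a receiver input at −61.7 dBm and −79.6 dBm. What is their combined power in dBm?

−61.6 dBm

Convert to linear, add, convert back:
P₁ = 6.76×10⁻¹⁰ W, P₂ = 1.10×10⁻¹¹ W
P_tot = 6.87×10⁻¹⁰ W → 10 log₁₀(P_tot / 10⁻³) = −61.6 dBm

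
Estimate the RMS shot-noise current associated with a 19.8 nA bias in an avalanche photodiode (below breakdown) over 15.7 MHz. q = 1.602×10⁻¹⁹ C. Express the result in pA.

316 pA

I_n = √(2qI·B)
2qI·B = 2 × 1.602×10⁻¹⁹ × 1.98×10⁻⁸ × 1.57×10⁷ = 9.96×10⁻²⁰ A²
I_n = √(9.96×10⁻²⁰) = 3.16×10⁻¹⁰ A = 316 pA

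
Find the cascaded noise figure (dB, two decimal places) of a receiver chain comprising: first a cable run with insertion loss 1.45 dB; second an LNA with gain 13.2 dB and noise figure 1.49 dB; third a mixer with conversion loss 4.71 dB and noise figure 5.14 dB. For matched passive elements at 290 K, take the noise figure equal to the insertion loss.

Convert to linear (a loss of L dB is a gain of −L dB): F_i = 10^(NF_i/10), G_i = 10^(G_i,dB/10)
  Stage 1: F_1 = 10^(1.45/10) = 1.396, G_1 = 10^(−1.45/10) = 0.7161
  Stage 2: F_2 = 10^(1.49/10) = 1.409, G_2 = 10^(13.2/10) = 20.89
  Stage 3: F_3 = 10^(5.14/10) = 3.266, G_3 = 10^(−4.71/10) = 0.3381
Friis cascade:
  F = 1.396 + (1.409 − 1)/0.7161 + (3.266 − 1)/14.96 = 2.119
NF = 10 log₁₀(2.119) = 3.26 dB

3.26 dB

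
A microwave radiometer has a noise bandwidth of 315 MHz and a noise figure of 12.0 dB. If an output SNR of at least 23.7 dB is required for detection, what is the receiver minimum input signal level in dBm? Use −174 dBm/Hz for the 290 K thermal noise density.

Sensitivity = −174 + 10 log₁₀(B) + NF + SNR_min
= −174 + 84.98 + 12.0 + 23.7
= −53.32 dBm → −53.3 dBm

−53.3 dBm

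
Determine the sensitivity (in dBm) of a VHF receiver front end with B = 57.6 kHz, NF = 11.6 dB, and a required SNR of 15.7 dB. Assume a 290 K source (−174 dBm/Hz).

−99.1 dBm

Sensitivity = −174 + 10 log₁₀(B) + NF + SNR_min
= −174 + 47.6 + 11.6 + 15.7
= −99.1 dBm → −99.1 dBm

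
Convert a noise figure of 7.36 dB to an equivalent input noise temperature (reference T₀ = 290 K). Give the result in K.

1289 K

F = 10^(7.36/10) = 5.44503
T_e = (F − 1)·T₀ = (5.44503 − 1) × 290 = 1289 K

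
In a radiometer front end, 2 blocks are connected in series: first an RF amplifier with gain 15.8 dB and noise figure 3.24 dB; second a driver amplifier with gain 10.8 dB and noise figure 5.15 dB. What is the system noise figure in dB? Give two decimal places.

3.36 dB

Convert to linear (a loss of L dB is a gain of −L dB): F_i = 10^(NF_i/10), G_i = 10^(G_i,dB/10)
  Stage 1: F_1 = 10^(3.24/10) = 2.109, G_1 = 10^(15.8/10) = 38.02
  Stage 2: F_2 = 10^(5.15/10) = 3.273, G_2 = 10^(10.8/10) = 12.02
Friis cascade:
  F = 2.109 + (3.273 − 1)/38.02 = 2.168
NF = 10 log₁₀(2.168) = 3.36 dB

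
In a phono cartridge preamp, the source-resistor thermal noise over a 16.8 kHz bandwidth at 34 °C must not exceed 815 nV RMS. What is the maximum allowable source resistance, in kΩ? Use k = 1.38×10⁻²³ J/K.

T = 34 °C + 273.15 = 307.15 K
Johnson–Nyquist: V_n = √(4kTRB) ⇒ R = V_n² / (4kTB)
4kTB = 4 × 1.38×10⁻²³ × 307.15 × 1.68×10⁴ = 2.85×10⁻¹⁶
R = (8.15×10⁻⁷)² / 2.85×10⁻¹⁶ = 2.33×10³ Ω = 2.33 kΩ

2.33 kΩ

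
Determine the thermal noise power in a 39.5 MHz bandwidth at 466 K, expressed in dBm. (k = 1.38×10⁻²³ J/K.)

−96.0 dBm

P_n = kTB = 1.38×10⁻²³ × 466 × 3.95×10⁷ = 2.54×10⁻¹³ W
In dBm: 10 log₁₀(2.54×10⁻¹³ / 10⁻³) = −96.0 dBm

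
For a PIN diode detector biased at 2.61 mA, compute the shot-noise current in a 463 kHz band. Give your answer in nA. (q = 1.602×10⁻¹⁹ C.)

19.7 nA

I_n = √(2qI·B)
2qI·B = 2 × 1.602×10⁻¹⁹ × 2.61×10⁻³ × 4.63×10⁵ = 3.87×10⁻¹⁶ A²
I_n = √(3.87×10⁻¹⁶) = 1.97×10⁻⁸ A = 19.7 nA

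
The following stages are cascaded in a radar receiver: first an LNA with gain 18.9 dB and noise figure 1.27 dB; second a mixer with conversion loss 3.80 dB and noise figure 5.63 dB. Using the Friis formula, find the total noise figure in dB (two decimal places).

Convert to linear (a loss of L dB is a gain of −L dB): F_i = 10^(NF_i/10), G_i = 10^(G_i,dB/10)
  Stage 1: F_1 = 10^(1.27/10) = 1.340, G_1 = 10^(18.9/10) = 77.62
  Stage 2: F_2 = 10^(5.63/10) = 3.656, G_2 = 10^(−3.80/10) = 0.4169
Friis cascade:
  F = 1.340 + (3.656 − 1)/77.62 = 1.374
NF = 10 log₁₀(1.374) = 1.38 dB

1.38 dB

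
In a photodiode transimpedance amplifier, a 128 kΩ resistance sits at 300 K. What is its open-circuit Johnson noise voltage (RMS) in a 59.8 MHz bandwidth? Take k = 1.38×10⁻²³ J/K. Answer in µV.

356 µV

V_n = √(4kTRB)
4kTRB = 4 × 1.38×10⁻²³ × 300 × 1.28×10⁵ × 5.98×10⁷ = 1.27×10⁻⁷ V²
V_n = √(1.27×10⁻⁷) = 3.56×10⁻⁴ V = 356 µV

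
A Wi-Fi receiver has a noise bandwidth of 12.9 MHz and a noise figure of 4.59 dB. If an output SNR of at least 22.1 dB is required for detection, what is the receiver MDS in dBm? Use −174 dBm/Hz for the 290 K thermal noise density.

−76.2 dBm

Sensitivity = −174 + 10 log₁₀(B) + NF + SNR_min
= −174 + 71.11 + 4.59 + 22.1
= −76.20 dBm → −76.2 dBm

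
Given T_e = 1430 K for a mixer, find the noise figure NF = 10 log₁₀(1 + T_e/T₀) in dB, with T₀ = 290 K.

7.73 dB

F = 1 + T_e/T₀ = 1 + 1430/290 = 5.93103
NF = 10 log₁₀(5.93103) = 7.73 dB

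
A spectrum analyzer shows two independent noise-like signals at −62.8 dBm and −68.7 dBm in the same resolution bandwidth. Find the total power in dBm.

−61.8 dBm

Convert to linear, add, convert back:
P₁ = 5.25×10⁻¹⁰ W, P₂ = 1.35×10⁻¹⁰ W
P_tot = 6.60×10⁻¹⁰ W → 10 log₁₀(P_tot / 10⁻³) = −61.8 dBm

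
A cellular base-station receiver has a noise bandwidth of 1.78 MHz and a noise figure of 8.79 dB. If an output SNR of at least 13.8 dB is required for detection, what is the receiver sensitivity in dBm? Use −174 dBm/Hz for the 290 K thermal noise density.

−88.9 dBm

Sensitivity = −174 + 10 log₁₀(B) + NF + SNR_min
= −174 + 62.5 + 8.79 + 13.8
= −88.91 dBm → −88.9 dBm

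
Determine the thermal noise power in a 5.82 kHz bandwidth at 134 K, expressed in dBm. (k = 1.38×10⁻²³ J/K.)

P_n = kTB = 1.38×10⁻²³ × 134 × 5.82×10³ = 1.08×10⁻¹⁷ W
In dBm: 10 log₁₀(1.08×10⁻¹⁷ / 10⁻³) = −139.7 dBm

−139.7 dBm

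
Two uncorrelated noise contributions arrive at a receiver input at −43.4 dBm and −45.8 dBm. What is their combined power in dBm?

Convert to linear, add, convert back:
P₁ = 4.57×10⁻⁸ W, P₂ = 2.63×10⁻⁸ W
P_tot = 7.20×10⁻⁸ W → 10 log₁₀(P_tot / 10⁻³) = −41.4 dBm

−41.4 dBm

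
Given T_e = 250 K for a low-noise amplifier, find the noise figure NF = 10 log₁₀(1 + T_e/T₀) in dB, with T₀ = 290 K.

F = 1 + T_e/T₀ = 1 + 250/290 = 1.86207
NF = 10 log₁₀(1.86207) = 2.70 dB

2.70 dB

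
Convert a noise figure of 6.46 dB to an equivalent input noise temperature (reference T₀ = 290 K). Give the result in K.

F = 10^(6.46/10) = 4.42588
T_e = (F − 1)·T₀ = (4.42588 − 1) × 290 = 994 K

994 K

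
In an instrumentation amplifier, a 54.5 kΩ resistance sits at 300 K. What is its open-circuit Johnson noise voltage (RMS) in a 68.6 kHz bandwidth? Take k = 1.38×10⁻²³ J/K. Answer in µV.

7.87 µV

V_n = √(4kTRB)
4kTRB = 4 × 1.38×10⁻²³ × 300 × 5.45×10⁴ × 6.86×10⁴ = 6.19×10⁻¹¹ V²
V_n = √(6.19×10⁻¹¹) = 7.87×10⁻⁶ V = 7.87 µV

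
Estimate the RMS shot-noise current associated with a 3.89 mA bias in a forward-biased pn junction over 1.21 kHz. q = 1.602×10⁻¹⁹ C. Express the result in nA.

I_n = √(2qI·B)
2qI·B = 2 × 1.602×10⁻¹⁹ × 3.89×10⁻³ × 1.21×10³ = 1.51×10⁻¹⁸ A²
I_n = √(1.51×10⁻¹⁸) = 1.23×10⁻⁹ A = 1.23 nA

1.23 nA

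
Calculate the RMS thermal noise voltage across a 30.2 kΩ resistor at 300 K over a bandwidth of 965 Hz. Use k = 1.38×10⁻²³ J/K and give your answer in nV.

695 nV

V_n = √(4kTRB)
4kTRB = 4 × 1.38×10⁻²³ × 300 × 3.02×10⁴ × 9.65×10² = 4.83×10⁻¹³ V²
V_n = √(4.83×10⁻¹³) = 6.95×10⁻⁷ V = 695 nV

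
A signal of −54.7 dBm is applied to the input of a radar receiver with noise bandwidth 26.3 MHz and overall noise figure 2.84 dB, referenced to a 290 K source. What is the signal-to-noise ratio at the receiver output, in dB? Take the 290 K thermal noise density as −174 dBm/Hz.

Noise floor: N = −174 + 10 log₁₀(B) + NF
10 log₁₀(2.63×10⁷) = 74.2 dB
N = −174 + 74.2 + 2.84 = −96.96 dBm
SNR = P_sig − N = −54.7 − (−96.96) = 42.26 dB → 42.3 dB

42.3 dB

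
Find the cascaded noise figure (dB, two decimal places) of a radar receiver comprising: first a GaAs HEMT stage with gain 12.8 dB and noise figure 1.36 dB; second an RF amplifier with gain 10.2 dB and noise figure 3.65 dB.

Convert to linear (a loss of L dB is a gain of −L dB): F_i = 10^(NF_i/10), G_i = 10^(G_i,dB/10)
  Stage 1: F_1 = 10^(1.36/10) = 1.368, G_1 = 10^(12.8/10) = 19.05
  Stage 2: F_2 = 10^(3.65/10) = 2.317, G_2 = 10^(10.2/10) = 10.47
Friis cascade:
  F = 1.368 + (2.317 − 1)/19.05 = 1.437
NF = 10 log₁₀(1.437) = 1.57 dB

1.57 dB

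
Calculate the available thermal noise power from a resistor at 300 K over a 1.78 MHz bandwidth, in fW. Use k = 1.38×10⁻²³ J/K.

P_n = kTB = 1.38×10⁻²³ × 300 × 1.78×10⁶ = 7.37×10⁻¹⁵ W = 7.37 fW

7.37 fW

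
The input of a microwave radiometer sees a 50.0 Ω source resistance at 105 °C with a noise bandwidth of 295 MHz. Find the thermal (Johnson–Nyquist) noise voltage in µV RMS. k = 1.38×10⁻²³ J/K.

T = 105 °C + 273.15 = 378.15 K
V_n = √(4kTRB)
4kTRB = 4 × 1.38×10⁻²³ × 378.15 × 5.00×10¹ × 2.95×10⁸ = 3.08×10⁻¹⁰ V²
V_n = √(3.08×10⁻¹⁰) = 1.75×10⁻⁵ V = 17.5 µV

17.5 µV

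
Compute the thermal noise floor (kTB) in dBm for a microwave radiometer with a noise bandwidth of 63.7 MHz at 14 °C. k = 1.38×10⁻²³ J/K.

−96.0 dBm

T = 14 °C + 273.15 = 287.15 K
P_n = kTB = 1.38×10⁻²³ × 287.15 × 6.37×10⁷ = 2.52×10⁻¹³ W
In dBm: 10 log₁₀(2.52×10⁻¹³ / 10⁻³) = −96.0 dBm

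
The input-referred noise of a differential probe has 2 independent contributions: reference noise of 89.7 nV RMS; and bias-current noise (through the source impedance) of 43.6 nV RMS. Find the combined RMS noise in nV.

99.7 nV

Uncorrelated sources add in power (mean-square): V_tot = √(ΣV_i²)
V_tot = √[(8.97×10⁻⁸)² + (4.36×10⁻⁸)²] = 9.97×10⁻⁸ V = 99.7 nV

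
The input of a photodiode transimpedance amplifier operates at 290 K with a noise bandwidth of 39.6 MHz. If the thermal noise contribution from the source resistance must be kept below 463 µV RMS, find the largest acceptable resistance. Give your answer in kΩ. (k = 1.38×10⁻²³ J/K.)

338 kΩ

Johnson–Nyquist: V_n = √(4kTRB) ⇒ R = V_n² / (4kTB)
4kTB = 4 × 1.38×10⁻²³ × 290 × 3.96×10⁷ = 6.34×10⁻¹³
R = (4.63×10⁻⁴)² / 6.34×10⁻¹³ = 3.38×10⁵ Ω = 338 kΩ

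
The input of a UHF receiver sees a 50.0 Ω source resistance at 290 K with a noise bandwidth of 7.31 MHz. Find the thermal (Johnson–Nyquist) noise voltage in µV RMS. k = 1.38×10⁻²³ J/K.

2.42 µV

V_n = √(4kTRB)
4kTRB = 4 × 1.38×10⁻²³ × 290 × 5.00×10¹ × 7.31×10⁶ = 5.85×10⁻¹² V²
V_n = √(5.85×10⁻¹²) = 2.42×10⁻⁶ V = 2.42 µV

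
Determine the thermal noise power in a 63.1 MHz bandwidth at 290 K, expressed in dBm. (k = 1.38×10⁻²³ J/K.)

P_n = kTB = 1.38×10⁻²³ × 290 × 6.31×10⁷ = 2.53×10⁻¹³ W
In dBm: 10 log₁₀(2.53×10⁻¹³ / 10⁻³) = −96.0 dBm

−96.0 dBm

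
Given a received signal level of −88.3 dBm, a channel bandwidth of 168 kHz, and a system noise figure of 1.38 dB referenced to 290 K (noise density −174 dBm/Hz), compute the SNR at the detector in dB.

32.1 dB

Noise floor: N = −174 + 10 log₁₀(B) + NF
10 log₁₀(1.68×10⁵) = 52.25 dB
N = −174 + 52.25 + 1.38 = −120.37 dBm
SNR = P_sig − N = −88.3 − (−120.37) = 32.07 dB → 32.1 dB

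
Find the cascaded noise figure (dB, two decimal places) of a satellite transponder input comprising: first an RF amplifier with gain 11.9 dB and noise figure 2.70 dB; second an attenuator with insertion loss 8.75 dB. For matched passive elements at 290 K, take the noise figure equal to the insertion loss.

3.58 dB

Convert to linear (a loss of L dB is a gain of −L dB): F_i = 10^(NF_i/10), G_i = 10^(G_i,dB/10)
  Stage 1: F_1 = 10^(2.70/10) = 1.862, G_1 = 10^(11.9/10) = 15.49
  Stage 2: F_2 = 10^(8.75/10) = 7.499, G_2 = 10^(−8.75/10) = 0.1334
Friis cascade:
  F = 1.862 + (7.499 − 1)/15.49 = 2.282
NF = 10 log₁₀(2.282) = 3.58 dB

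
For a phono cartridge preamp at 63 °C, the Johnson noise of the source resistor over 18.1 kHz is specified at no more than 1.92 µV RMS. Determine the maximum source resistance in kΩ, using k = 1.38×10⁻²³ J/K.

11.0 kΩ

T = 63 °C + 273.15 = 336.15 K
Johnson–Nyquist: V_n = √(4kTRB) ⇒ R = V_n² / (4kTB)
4kTB = 4 × 1.38×10⁻²³ × 336.15 × 1.81×10⁴ = 3.36×10⁻¹⁶
R = (1.92×10⁻⁶)² / 3.36×10⁻¹⁶ = 1.10×10⁴ Ω = 11.0 kΩ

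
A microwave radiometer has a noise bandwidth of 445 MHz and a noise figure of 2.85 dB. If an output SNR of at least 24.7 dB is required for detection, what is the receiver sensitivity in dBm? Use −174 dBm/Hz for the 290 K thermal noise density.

Sensitivity = −174 + 10 log₁₀(B) + NF + SNR_min
= −174 + 86.48 + 2.85 + 24.7
= −59.97 dBm → −60.0 dBm

−60.0 dBm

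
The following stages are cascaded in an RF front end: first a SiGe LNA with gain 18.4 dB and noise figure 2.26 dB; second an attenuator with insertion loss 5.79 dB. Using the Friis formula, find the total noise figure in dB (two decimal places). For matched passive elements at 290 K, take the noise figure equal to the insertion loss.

Convert to linear (a loss of L dB is a gain of −L dB): F_i = 10^(NF_i/10), G_i = 10^(G_i,dB/10)
  Stage 1: F_1 = 10^(2.26/10) = 1.683, G_1 = 10^(18.4/10) = 69.18
  Stage 2: F_2 = 10^(5.79/10) = 3.793, G_2 = 10^(−5.79/10) = 0.2636
Friis cascade:
  F = 1.683 + (3.793 − 1)/69.18 = 1.723
NF = 10 log₁₀(1.723) = 2.36 dB

2.36 dB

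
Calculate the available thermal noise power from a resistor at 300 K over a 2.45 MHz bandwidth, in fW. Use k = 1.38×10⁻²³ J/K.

10.1 fW

P_n = kTB = 1.38×10⁻²³ × 300 × 2.45×10⁶ = 1.01×10⁻¹⁴ W = 10.1 fW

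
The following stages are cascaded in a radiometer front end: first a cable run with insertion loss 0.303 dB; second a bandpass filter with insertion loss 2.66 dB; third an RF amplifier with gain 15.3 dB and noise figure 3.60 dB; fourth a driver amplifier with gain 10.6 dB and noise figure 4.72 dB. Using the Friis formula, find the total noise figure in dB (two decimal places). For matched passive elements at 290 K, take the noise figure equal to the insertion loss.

6.67 dB

Convert to linear (a loss of L dB is a gain of −L dB): F_i = 10^(NF_i/10), G_i = 10^(G_i,dB/10)
  Stage 1: F_1 = 10^(0.303/10) = 1.072, G_1 = 10^(−0.303/10) = 0.9326
  Stage 2: F_2 = 10^(2.66/10) = 1.845, G_2 = 10^(−2.66/10) = 0.5420
  Stage 3: F_3 = 10^(3.60/10) = 2.291, G_3 = 10^(15.3/10) = 33.88
  Stage 4: F_4 = 10^(4.72/10) = 2.965, G_4 = 10^(10.6/10) = 11.48
Friis cascade:
  F = 1.072 + (1.845 − 1)/0.9326 + (2.291 − 1)/0.5055 + (2.965 − 1)/17.13 = 4.647
NF = 10 log₁₀(4.647) = 6.67 dB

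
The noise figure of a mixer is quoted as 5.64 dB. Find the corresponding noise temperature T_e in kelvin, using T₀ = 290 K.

773 K

F = 10^(5.64/10) = 3.66438
T_e = (F − 1)·T₀ = (3.66438 − 1) × 290 = 773 K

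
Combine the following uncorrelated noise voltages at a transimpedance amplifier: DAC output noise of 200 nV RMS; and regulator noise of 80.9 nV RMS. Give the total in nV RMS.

Uncorrelated sources add in power (mean-square): V_tot = √(ΣV_i²)
V_tot = √[(2.00×10⁻⁷)² + (8.09×10⁻⁸)²] = 2.16×10⁻⁷ V = 216 nV

216 nV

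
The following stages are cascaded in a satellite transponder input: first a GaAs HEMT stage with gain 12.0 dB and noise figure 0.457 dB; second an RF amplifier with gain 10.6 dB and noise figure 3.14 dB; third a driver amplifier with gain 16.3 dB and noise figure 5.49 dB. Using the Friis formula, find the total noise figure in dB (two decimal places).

Convert to linear (a loss of L dB is a gain of −L dB): F_i = 10^(NF_i/10), G_i = 10^(G_i,dB/10)
  Stage 1: F_1 = 10^(0.457/10) = 1.111, G_1 = 10^(12.0/10) = 15.85
  Stage 2: F_2 = 10^(3.14/10) = 2.061, G_2 = 10^(10.6/10) = 11.48
  Stage 3: F_3 = 10^(5.49/10) = 3.540, G_3 = 10^(16.3/10) = 42.66
Friis cascade:
  F = 1.111 + (2.061 − 1)/15.85 + (3.540 − 1)/182.0 = 1.192
NF = 10 log₁₀(1.192) = 0.76 dB

0.76 dB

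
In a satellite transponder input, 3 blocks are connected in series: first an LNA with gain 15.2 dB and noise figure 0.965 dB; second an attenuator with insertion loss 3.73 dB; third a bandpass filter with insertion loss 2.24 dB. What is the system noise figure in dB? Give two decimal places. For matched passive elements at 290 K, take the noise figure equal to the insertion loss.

Convert to linear (a loss of L dB is a gain of −L dB): F_i = 10^(NF_i/10), G_i = 10^(G_i,dB/10)
  Stage 1: F_1 = 10^(0.965/10) = 1.249, G_1 = 10^(15.2/10) = 33.11
  Stage 2: F_2 = 10^(3.73/10) = 2.360, G_2 = 10^(−3.73/10) = 0.4236
  Stage 3: F_3 = 10^(2.24/10) = 1.675, G_3 = 10^(−2.24/10) = 0.5970
Friis cascade:
  F = 1.249 + (2.360 − 1)/33.11 + (1.675 − 1)/14.03 = 1.338
NF = 10 log₁₀(1.338) = 1.26 dB

1.26 dB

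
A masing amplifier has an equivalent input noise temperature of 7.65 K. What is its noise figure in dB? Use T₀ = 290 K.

F = 1 + T_e/T₀ = 1 + 7.65/290 = 1.02638
NF = 10 log₁₀(1.02638) = 0.113 dB

0.113 dB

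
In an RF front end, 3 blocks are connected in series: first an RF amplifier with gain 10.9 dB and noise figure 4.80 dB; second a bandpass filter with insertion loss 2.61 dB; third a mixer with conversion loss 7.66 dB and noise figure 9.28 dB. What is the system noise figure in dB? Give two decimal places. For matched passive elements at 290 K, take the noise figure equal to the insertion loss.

6.23 dB

Convert to linear (a loss of L dB is a gain of −L dB): F_i = 10^(NF_i/10), G_i = 10^(G_i,dB/10)
  Stage 1: F_1 = 10^(4.80/10) = 3.020, G_1 = 10^(10.9/10) = 12.30
  Stage 2: F_2 = 10^(2.61/10) = 1.824, G_2 = 10^(−2.61/10) = 0.5483
  Stage 3: F_3 = 10^(9.28/10) = 8.472, G_3 = 10^(−7.66/10) = 0.1714
Friis cascade:
  F = 3.020 + (1.824 − 1)/12.30 + (8.472 − 1)/6.745 = 4.195
NF = 10 log₁₀(4.195) = 6.23 dB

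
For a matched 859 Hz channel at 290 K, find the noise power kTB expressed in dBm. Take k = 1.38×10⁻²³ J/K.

P_n = kTB = 1.38×10⁻²³ × 290 × 8.59×10² = 3.44×10⁻¹⁸ W
In dBm: 10 log₁₀(3.44×10⁻¹⁸ / 10⁻³) = −144.6 dBm

−144.6 dBm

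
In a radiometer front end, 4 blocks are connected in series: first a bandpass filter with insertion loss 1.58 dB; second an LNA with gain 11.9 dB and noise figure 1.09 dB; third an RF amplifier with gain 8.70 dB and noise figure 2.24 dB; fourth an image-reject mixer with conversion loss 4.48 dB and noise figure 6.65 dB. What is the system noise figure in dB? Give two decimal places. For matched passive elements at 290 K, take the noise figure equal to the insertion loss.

Convert to linear (a loss of L dB is a gain of −L dB): F_i = 10^(NF_i/10), G_i = 10^(G_i,dB/10)
  Stage 1: F_1 = 10^(1.58/10) = 1.439, G_1 = 10^(−1.58/10) = 0.6950
  Stage 2: F_2 = 10^(1.09/10) = 1.285, G_2 = 10^(11.9/10) = 15.49
  Stage 3: F_3 = 10^(2.24/10) = 1.675, G_3 = 10^(8.70/10) = 7.413
  Stage 4: F_4 = 10^(6.65/10) = 4.624, G_4 = 10^(−4.48/10) = 0.3565
Friis cascade:
  F = 1.439 + (1.285 − 1)/0.6950 + (1.675 − 1)/10.76 + (4.624 − 1)/79.80 = 1.957
NF = 10 log₁₀(1.957) = 2.92 dB

2.92 dB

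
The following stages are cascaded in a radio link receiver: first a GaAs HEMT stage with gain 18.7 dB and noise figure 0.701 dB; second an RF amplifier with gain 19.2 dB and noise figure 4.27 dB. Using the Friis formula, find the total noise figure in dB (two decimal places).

Convert to linear (a loss of L dB is a gain of −L dB): F_i = 10^(NF_i/10), G_i = 10^(G_i,dB/10)
  Stage 1: F_1 = 10^(0.701/10) = 1.175, G_1 = 10^(18.7/10) = 74.13
  Stage 2: F_2 = 10^(4.27/10) = 2.673, G_2 = 10^(19.2/10) = 83.18
Friis cascade:
  F = 1.175 + (2.673 − 1)/74.13 = 1.198
NF = 10 log₁₀(1.198) = 0.78 dB

0.78 dB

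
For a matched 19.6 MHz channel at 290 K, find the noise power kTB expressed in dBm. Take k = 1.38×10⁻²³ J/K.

−101.1 dBm

P_n = kTB = 1.38×10⁻²³ × 290 × 1.96×10⁷ = 7.84×10⁻¹⁴ W
In dBm: 10 log₁₀(7.84×10⁻¹⁴ / 10⁻³) = −101.1 dBm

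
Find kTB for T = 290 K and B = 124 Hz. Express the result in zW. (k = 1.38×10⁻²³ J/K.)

P_n = kTB = 1.38×10⁻²³ × 290 × 1.24×10² = 4.96×10⁻¹⁹ W = 496 zW

496 zW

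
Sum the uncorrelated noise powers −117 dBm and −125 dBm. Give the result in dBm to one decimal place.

Convert to linear, add, convert back:
P₁ = 2.00×10⁻¹⁵ W, P₂ = 3.16×10⁻¹⁶ W
P_tot = 2.31×10⁻¹⁵ W → 10 log₁₀(P_tot / 10⁻³) = −116.4 dBm

−116.4 dBm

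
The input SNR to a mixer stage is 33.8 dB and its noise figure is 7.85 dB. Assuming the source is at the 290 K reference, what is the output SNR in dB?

25.95 dB

By definition F = SNR_in/SNR_out, so in dB: SNR_out = SNR_in − NF
SNR_out = 33.8 − 7.85 = 25.95 dB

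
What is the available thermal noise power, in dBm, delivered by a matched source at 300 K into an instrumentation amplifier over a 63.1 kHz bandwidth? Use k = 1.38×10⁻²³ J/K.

P_n = kTB = 1.38×10⁻²³ × 300 × 6.31×10⁴ = 2.61×10⁻¹⁶ W
In dBm: 10 log₁₀(2.61×10⁻¹⁶ / 10⁻³) = −125.8 dBm

−125.8 dBm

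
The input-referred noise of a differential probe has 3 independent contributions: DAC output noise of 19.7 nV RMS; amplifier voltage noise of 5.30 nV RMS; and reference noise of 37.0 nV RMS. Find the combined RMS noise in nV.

Uncorrelated sources add in power (mean-square): V_tot = √(ΣV_i²)
V_tot = √[(1.97×10⁻⁸)² + (5.30×10⁻⁹)² + (3.70×10⁻⁸)²] = 4.23×10⁻⁸ V = 42.3 nV

42.3 nV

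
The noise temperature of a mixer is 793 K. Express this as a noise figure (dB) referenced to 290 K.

5.72 dB

F = 1 + T_e/T₀ = 1 + 793/290 = 3.73448
NF = 10 log₁₀(3.73448) = 5.72 dB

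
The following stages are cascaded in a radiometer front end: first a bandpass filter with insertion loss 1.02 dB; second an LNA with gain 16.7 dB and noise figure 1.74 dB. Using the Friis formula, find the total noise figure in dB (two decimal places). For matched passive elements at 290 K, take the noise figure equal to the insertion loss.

Convert to linear (a loss of L dB is a gain of −L dB): F_i = 10^(NF_i/10), G_i = 10^(G_i,dB/10)
  Stage 1: F_1 = 10^(1.02/10) = 1.265, G_1 = 10^(−1.02/10) = 0.7907
  Stage 2: F_2 = 10^(1.74/10) = 1.493, G_2 = 10^(16.7/10) = 46.77
Friis cascade:
  F = 1.265 + (1.493 − 1)/0.7907 = 1.888
NF = 10 log₁₀(1.888) = 2.76 dB

2.76 dB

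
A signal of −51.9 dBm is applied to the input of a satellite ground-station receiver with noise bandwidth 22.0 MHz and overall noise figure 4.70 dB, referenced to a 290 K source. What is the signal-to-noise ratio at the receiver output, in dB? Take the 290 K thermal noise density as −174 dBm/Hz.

44.0 dB

Noise floor: N = −174 + 10 log₁₀(B) + NF
10 log₁₀(2.20×10⁷) = 73.42 dB
N = −174 + 73.42 + 4.70 = −95.88 dBm
SNR = P_sig − N = −51.9 − (−95.88) = 43.98 dB → 44.0 dB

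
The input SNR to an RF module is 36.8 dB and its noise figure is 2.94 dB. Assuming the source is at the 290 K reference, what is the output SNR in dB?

By definition F = SNR_in/SNR_out, so in dB: SNR_out = SNR_in − NF
SNR_out = 36.8 − 2.94 = 33.86 dB

33.86 dB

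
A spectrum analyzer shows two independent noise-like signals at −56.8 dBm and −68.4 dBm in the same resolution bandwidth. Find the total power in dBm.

−56.5 dBm

Convert to linear, add, convert back:
P₁ = 2.09×10⁻⁹ W, P₂ = 1.45×10⁻¹⁰ W
P_tot = 2.23×10⁻⁹ W → 10 log₁₀(P_tot / 10⁻³) = −56.5 dBm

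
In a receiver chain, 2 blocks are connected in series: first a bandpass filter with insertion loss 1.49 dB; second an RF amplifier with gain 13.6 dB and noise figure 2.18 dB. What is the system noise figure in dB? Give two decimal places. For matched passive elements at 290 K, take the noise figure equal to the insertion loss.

3.67 dB

Convert to linear (a loss of L dB is a gain of −L dB): F_i = 10^(NF_i/10), G_i = 10^(G_i,dB/10)
  Stage 1: F_1 = 10^(1.49/10) = 1.409, G_1 = 10^(−1.49/10) = 0.7096
  Stage 2: F_2 = 10^(2.18/10) = 1.652, G_2 = 10^(13.6/10) = 22.91
Friis cascade:
  F = 1.409 + (1.652 − 1)/0.7096 = 2.328
NF = 10 log₁₀(2.328) = 3.67 dB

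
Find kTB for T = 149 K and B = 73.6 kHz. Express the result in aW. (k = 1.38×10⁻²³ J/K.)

151 aW

P_n = kTB = 1.38×10⁻²³ × 149 × 7.36×10⁴ = 1.51×10⁻¹⁶ W = 151 aW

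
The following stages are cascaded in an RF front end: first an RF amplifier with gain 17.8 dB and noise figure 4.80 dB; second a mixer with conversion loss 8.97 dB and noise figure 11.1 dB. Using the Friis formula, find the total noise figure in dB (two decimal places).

5.07 dB

Convert to linear (a loss of L dB is a gain of −L dB): F_i = 10^(NF_i/10), G_i = 10^(G_i,dB/10)
  Stage 1: F_1 = 10^(4.80/10) = 3.020, G_1 = 10^(17.8/10) = 60.26
  Stage 2: F_2 = 10^(11.1/10) = 12.88, G_2 = 10^(−8.97/10) = 0.1268
Friis cascade:
  F = 3.020 + (12.88 − 1)/60.26 = 3.217
NF = 10 log₁₀(3.217) = 5.07 dB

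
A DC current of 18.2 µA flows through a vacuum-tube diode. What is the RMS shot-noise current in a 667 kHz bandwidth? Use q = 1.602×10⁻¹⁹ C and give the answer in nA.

I_n = √(2qI·B)
2qI·B = 2 × 1.602×10⁻¹⁹ × 1.82×10⁻⁵ × 6.67×10⁵ = 3.89×10⁻¹⁸ A²
I_n = √(3.89×10⁻¹⁸) = 1.97×10⁻⁹ A = 1.97 nA

1.97 nA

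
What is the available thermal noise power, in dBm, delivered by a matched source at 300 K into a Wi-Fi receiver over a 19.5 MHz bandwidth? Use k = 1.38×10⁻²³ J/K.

−100.9 dBm

P_n = kTB = 1.38×10⁻²³ × 300 × 1.95×10⁷ = 8.07×10⁻¹⁴ W
In dBm: 10 log₁₀(8.07×10⁻¹⁴ / 10⁻³) = −100.9 dBm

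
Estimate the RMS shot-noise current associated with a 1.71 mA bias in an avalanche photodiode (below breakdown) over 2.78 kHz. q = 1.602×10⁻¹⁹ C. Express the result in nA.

I_n = √(2qI·B)
2qI·B = 2 × 1.602×10⁻¹⁹ × 1.71×10⁻³ × 2.78×10³ = 1.52×10⁻¹⁸ A²
I_n = √(1.52×10⁻¹⁸) = 1.23×10⁻⁹ A = 1.23 nA

1.23 nA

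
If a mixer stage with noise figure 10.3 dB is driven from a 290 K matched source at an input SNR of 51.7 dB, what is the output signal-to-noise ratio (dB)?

By definition F = SNR_in/SNR_out, so in dB: SNR_out = SNR_in − NF
SNR_out = 51.7 − 10.3 = 41.4 dB

41.4 dB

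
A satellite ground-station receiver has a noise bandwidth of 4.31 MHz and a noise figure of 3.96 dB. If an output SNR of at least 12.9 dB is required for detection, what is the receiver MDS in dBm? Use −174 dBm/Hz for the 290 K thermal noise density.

−90.8 dBm

Sensitivity = −174 + 10 log₁₀(B) + NF + SNR_min
= −174 + 66.34 + 3.96 + 12.9
= −90.80 dBm → −90.8 dBm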